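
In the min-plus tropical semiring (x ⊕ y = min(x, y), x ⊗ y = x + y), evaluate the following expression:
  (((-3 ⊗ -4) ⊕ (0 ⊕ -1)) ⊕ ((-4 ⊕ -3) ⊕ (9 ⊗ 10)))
(((-3 ⊗ -4) ⊕ (0 ⊕ -1)) ⊕ ((-4 ⊕ -3) ⊕ (9 ⊗ 10))) = -7

Expand innermost to outermost. Recall ⊕ takes the minimum of its arguments and ⊗ takes their sum. Working out the expression (((-3 ⊗ -4) ⊕ (0 ⊕ -1)) ⊕ ((-4 ⊕ -3) ⊕ (9 ⊗ 10))) gives -7.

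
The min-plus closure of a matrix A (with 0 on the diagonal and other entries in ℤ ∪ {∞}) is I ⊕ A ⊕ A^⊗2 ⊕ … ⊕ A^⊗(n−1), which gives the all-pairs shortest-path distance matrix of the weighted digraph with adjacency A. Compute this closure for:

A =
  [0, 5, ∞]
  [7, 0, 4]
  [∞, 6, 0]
Closure =
  [0, 5, 9]
  [7, 0, 4]
  [13, 6, 0]

This is the Floyd-Warshall all-pairs shortest-path computation. For each intermediate vertex k = 0, 1, …, 2, update dist[i][j] ← min(dist[i][j], dist[i][k] + dist[k][j]). The final matrix gives, for each (i, j), the minimum total weight of any directed path from i to j (possibly empty when i = j).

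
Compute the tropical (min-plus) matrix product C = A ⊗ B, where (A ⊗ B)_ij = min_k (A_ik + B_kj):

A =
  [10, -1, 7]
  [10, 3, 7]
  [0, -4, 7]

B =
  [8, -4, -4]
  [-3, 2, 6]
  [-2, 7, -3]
A ⊗ B =
  [-4, 1, 4]
  [0, 5, 4]
  [-7, -4, -4]

Apply the min-plus product entry-by-entry:
  C[0][0] = min over k of (A[0][0] + B[0][0] = 10 + 8 = 18, A[0][1] + B[1][0] = -1 + -3 = -4, A[0][2] + B[2][0] = 7 + -2 = 5) = -4 (attained at k = 1)
  C[0][1] = min over k of (A[0][0] + B[0][1] = 10 + -4 = 6, A[0][1] + B[1][1] = -1 + 2 = 1, A[0][2] + B[2][1] = 7 + 7 = 14) = 1 (attained at k = 1)
  C[0][2] = min over k of (A[0][0] + B[0][2] = 10 + -4 = 6, A[0][1] + B[1][2] = -1 + 6 = 5, A[0][2] + B[2][2] = 7 + -3 = 4) = 4 (attained at k = 2)
  C[1][0] = min over k of (A[1][0] + B[0][0] = 10 + 8 = 18, A[1][1] + B[1][0] = 3 + -3 = 0, A[1][2] + B[2][0] = 7 + -2 = 5) = 0 (attained at k = 1)
  C[1][1] = min over k of (A[1][0] + B[0][1] = 10 + -4 = 6, A[1][1] + B[1][1] = 3 + 2 = 5, A[1][2] + B[2][1] = 7 + 7 = 14) = 5 (attained at k = 1)
  C[1][2] = min over k of (A[1][0] + B[0][2] = 10 + -4 = 6, A[1][1] + B[1][2] = 3 + 6 = 9, A[1][2] + B[2][2] = 7 + -3 = 4) = 4 (attained at k = 2)
  C[2][0] = min over k of (A[2][0] + B[0][0] = 0 + 8 = 8, A[2][1] + B[1][0] = -4 + -3 = -7, A[2][2] + B[2][0] = 7 + -2 = 5) = -7 (attained at k = 1)
  C[2][1] = min over k of (A[2][0] + B[0][1] = 0 + -4 = -4, A[2][1] + B[1][1] = -4 + 2 = -2, A[2][2] + B[2][1] = 7 + 7 = 14) = -4 (attained at k = 0)
  C[2][2] = min over k of (A[2][0] + B[0][2] = 0 + -4 = -4, A[2][1] + B[1][2] = -4 + 6 = 2, A[2][2] + B[2][2] = 7 + -3 = 4) = -4 (attained at k = 0)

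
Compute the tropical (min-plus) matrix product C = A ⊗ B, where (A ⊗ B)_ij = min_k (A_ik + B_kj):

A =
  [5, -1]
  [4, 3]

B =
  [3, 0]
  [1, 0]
A ⊗ B =
  [0, -1]
  [4, 3]

Apply the min-plus product entry-by-entry:
  C[0][0] = min over k of (A[0][0] + B[0][0] = 5 + 3 = 8, A[0][1] + B[1][0] = -1 + 1 = 0) = 0 (attained at k = 1)
  C[0][1] = min over k of (A[0][0] + B[0][1] = 5 + 0 = 5, A[0][1] + B[1][1] = -1 + 0 = -1) = -1 (attained at k = 1)
  C[1][0] = min over k of (A[1][0] + B[0][0] = 4 + 3 = 7, A[1][1] + B[1][0] = 3 + 1 = 4) = 4 (attained at k = 1)
  C[1][1] = min over k of (A[1][0] + B[0][1] = 4 + 0 = 4, A[1][1] + B[1][1] = 3 + 0 = 3) = 3 (attained at k = 1)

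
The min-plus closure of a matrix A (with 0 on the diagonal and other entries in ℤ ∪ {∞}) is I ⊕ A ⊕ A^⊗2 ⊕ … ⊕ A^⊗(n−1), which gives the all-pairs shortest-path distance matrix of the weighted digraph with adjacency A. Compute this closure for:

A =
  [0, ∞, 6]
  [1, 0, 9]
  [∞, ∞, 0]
Closure =
  [0, ∞, 6]
  [1, 0, 7]
  [∞, ∞, 0]

This is the Floyd-Warshall all-pairs shortest-path computation. For each intermediate vertex k = 0, 1, …, 2, update dist[i][j] ← min(dist[i][j], dist[i][k] + dist[k][j]). The final matrix gives, for each (i, j), the minimum total weight of any directed path from i to j (possibly empty when i = j).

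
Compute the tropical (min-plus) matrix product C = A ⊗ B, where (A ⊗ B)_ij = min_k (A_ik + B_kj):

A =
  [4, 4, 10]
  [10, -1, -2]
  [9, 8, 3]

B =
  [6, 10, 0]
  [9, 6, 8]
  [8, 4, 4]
A ⊗ B =
  [10, 10, 4]
  [6, 2, 2]
  [11, 7, 7]

Apply the min-plus product entry-by-entry:
  C[0][0] = min over k of (A[0][0] + B[0][0] = 4 + 6 = 10, A[0][1] + B[1][0] = 4 + 9 = 13, A[0][2] + B[2][0] = 10 + 8 = 18) = 10 (attained at k = 0)
  C[0][1] = min over k of (A[0][0] + B[0][1] = 4 + 10 = 14, A[0][1] + B[1][1] = 4 + 6 = 10, A[0][2] + B[2][1] = 10 + 4 = 14) = 10 (attained at k = 1)
  C[0][2] = min over k of (A[0][0] + B[0][2] = 4 + 0 = 4, A[0][1] + B[1][2] = 4 + 8 = 12, A[0][2] + B[2][2] = 10 + 4 = 14) = 4 (attained at k = 0)
  C[1][0] = min over k of (A[1][0] + B[0][0] = 10 + 6 = 16, A[1][1] + B[1][0] = -1 + 9 = 8, A[1][2] + B[2][0] = -2 + 8 = 6) = 6 (attained at k = 2)
  C[1][1] = min over k of (A[1][0] + B[0][1] = 10 + 10 = 20, A[1][1] + B[1][1] = -1 + 6 = 5, A[1][2] + B[2][1] = -2 + 4 = 2) = 2 (attained at k = 2)
  C[1][2] = min over k of (A[1][0] + B[0][2] = 10 + 0 = 10, A[1][1] + B[1][2] = -1 + 8 = 7, A[1][2] + B[2][2] = -2 + 4 = 2) = 2 (attained at k = 2)
  C[2][0] = min over k of (A[2][0] + B[0][0] = 9 + 6 = 15, A[2][1] + B[1][0] = 8 + 9 = 17, A[2][2] + B[2][0] = 3 + 8 = 11) = 11 (attained at k = 2)
  C[2][1] = min over k of (A[2][0] + B[0][1] = 9 + 10 = 19, A[2][1] + B[1][1] = 8 + 6 = 14, A[2][2] + B[2][1] = 3 + 4 = 7) = 7 (attained at k = 2)
  C[2][2] = min over k of (A[2][0] + B[0][2] = 9 + 0 = 9, A[2][1] + B[1][2] = 8 + 8 = 16, A[2][2] + B[2][2] = 3 + 4 = 7) = 7 (attained at k = 2)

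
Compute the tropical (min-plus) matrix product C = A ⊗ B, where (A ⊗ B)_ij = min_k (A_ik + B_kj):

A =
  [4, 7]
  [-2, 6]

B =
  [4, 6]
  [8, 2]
A ⊗ B =
  [8, 9]
  [2, 4]

Apply the min-plus product entry-by-entry:
  C[0][0] = min over k of (A[0][0] + B[0][0] = 4 + 4 = 8, A[0][1] + B[1][0] = 7 + 8 = 15) = 8 (attained at k = 0)
  C[0][1] = min over k of (A[0][0] + B[0][1] = 4 + 6 = 10, A[0][1] + B[1][1] = 7 + 2 = 9) = 9 (attained at k = 1)
  C[1][0] = min over k of (A[1][0] + B[0][0] = -2 + 4 = 2, A[1][1] + B[1][0] = 6 + 8 = 14) = 2 (attained at k = 0)
  C[1][1] = min over k of (A[1][0] + B[0][1] = -2 + 6 = 4, A[1][1] + B[1][1] = 6 + 2 = 8) = 4 (attained at k = 0)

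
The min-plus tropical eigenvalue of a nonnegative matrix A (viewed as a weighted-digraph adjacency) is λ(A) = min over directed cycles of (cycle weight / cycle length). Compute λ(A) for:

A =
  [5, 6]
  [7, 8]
λ(A) = 5

Enumerate directed cycles and compute their means (weight / length). Sample:
  cycle 0 → 0: weight = 5, length = 1, mean = 5/1 ≈ 5.000
  cycle 1 → 1: weight = 8, length = 1, mean = 8/1 ≈ 8.000
  cycle 0 → 1 → 0: weight = 13, length = 2, mean = 13/2 ≈ 6.500
  cycle 1 → 0 → 1: weight = 13, length = 2, mean = 13/2 ≈ 6.500
Minimum mean = 5.000, attained e.g. along the cycle 0 → 0 with weight 5 and length 1. So λ(A) = 5/1 = 5.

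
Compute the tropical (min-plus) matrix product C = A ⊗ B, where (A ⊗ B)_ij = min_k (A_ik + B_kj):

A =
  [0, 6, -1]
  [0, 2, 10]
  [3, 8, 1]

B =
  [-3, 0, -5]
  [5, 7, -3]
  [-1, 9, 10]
A ⊗ B =
  [-3, 0, -5]
  [-3, 0, -5]
  [0, 3, -2]

Apply the min-plus product entry-by-entry:
  C[0][0] = min over k of (A[0][0] + B[0][0] = 0 + -3 = -3, A[0][1] + B[1][0] = 6 + 5 = 11, A[0][2] + B[2][0] = -1 + -1 = -2) = -3 (attained at k = 0)
  C[0][1] = min over k of (A[0][0] + B[0][1] = 0 + 0 = 0, A[0][1] + B[1][1] = 6 + 7 = 13, A[0][2] + B[2][1] = -1 + 9 = 8) = 0 (attained at k = 0)
  C[0][2] = min over k of (A[0][0] + B[0][2] = 0 + -5 = -5, A[0][1] + B[1][2] = 6 + -3 = 3, A[0][2] + B[2][2] = -1 + 10 = 9) = -5 (attained at k = 0)
  C[1][0] = min over k of (A[1][0] + B[0][0] = 0 + -3 = -3, A[1][1] + B[1][0] = 2 + 5 = 7, A[1][2] + B[2][0] = 10 + -1 = 9) = -3 (attained at k = 0)
  C[1][1] = min over k of (A[1][0] + B[0][1] = 0 + 0 = 0, A[1][1] + B[1][1] = 2 + 7 = 9, A[1][2] + B[2][1] = 10 + 9 = 19) = 0 (attained at k = 0)
  C[1][2] = min over k of (A[1][0] + B[0][2] = 0 + -5 = -5, A[1][1] + B[1][2] = 2 + -3 = -1, A[1][2] + B[2][2] = 10 + 10 = 20) = -5 (attained at k = 0)
  C[2][0] = min over k of (A[2][0] + B[0][0] = 3 + -3 = 0, A[2][1] + B[1][0] = 8 + 5 = 13, A[2][2] + B[2][0] = 1 + -1 = 0) = 0 (attained at k = 0)
  C[2][1] = min over k of (A[2][0] + B[0][1] = 3 + 0 = 3, A[2][1] + B[1][1] = 8 + 7 = 15, A[2][2] + B[2][1] = 1 + 9 = 10) = 3 (attained at k = 0)
  C[2][2] = min over k of (A[2][0] + B[0][2] = 3 + -5 = -2, A[2][1] + B[1][2] = 8 + -3 = 5, A[2][2] + B[2][2] = 1 + 10 = 11) = -2 (attained at k = 0)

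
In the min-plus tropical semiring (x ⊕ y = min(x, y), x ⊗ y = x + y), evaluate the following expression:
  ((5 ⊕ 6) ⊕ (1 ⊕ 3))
((5 ⊕ 6) ⊕ (1 ⊕ 3)) = 1

Expand innermost to outermost. Recall ⊕ takes the minimum of its arguments and ⊗ takes their sum. Working out the expression ((5 ⊕ 6) ⊕ (1 ⊕ 3)) gives 1.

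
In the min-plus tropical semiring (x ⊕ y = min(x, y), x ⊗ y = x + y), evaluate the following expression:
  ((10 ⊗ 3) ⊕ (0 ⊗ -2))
((10 ⊗ 3) ⊕ (0 ⊗ -2)) = -2

Expand innermost to outermost. Recall ⊕ takes the minimum of its arguments and ⊗ takes their sum. Working out the expression ((10 ⊗ 3) ⊕ (0 ⊗ -2)) gives -2.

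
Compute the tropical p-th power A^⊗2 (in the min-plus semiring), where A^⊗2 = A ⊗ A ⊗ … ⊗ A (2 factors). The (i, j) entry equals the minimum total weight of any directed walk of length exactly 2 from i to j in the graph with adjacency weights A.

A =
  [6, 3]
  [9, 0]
A^⊗2 =
  [12, 3]
  [9, 0]

Each entry (A^⊗2)_ij equals the minimum over all length-2 walks i = v_0 → v_1 → … → v_2 = j of Σ_t A[v_t][v_{t+1}]. For example, for (i, j) = (0, 1) we minimise over 2 possible intermediate vertex sequences; the minimum is 3, attained along the walk 0 → 1 → 1.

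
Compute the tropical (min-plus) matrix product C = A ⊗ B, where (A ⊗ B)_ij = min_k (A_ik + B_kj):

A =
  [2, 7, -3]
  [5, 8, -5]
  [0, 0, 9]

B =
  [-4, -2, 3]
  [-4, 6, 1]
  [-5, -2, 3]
A ⊗ B =
  [-8, -5, 0]
  [-10, -7, -2]
  [-4, -2, 1]

Apply the min-plus product entry-by-entry:
  C[0][0] = min over k of (A[0][0] + B[0][0] = 2 + -4 = -2, A[0][1] + B[1][0] = 7 + -4 = 3, A[0][2] + B[2][0] = -3 + -5 = -8) = -8 (attained at k = 2)
  C[0][1] = min over k of (A[0][0] + B[0][1] = 2 + -2 = 0, A[0][1] + B[1][1] = 7 + 6 = 13, A[0][2] + B[2][1] = -3 + -2 = -5) = -5 (attained at k = 2)
  C[0][2] = min over k of (A[0][0] + B[0][2] = 2 + 3 = 5, A[0][1] + B[1][2] = 7 + 1 = 8, A[0][2] + B[2][2] = -3 + 3 = 0) = 0 (attained at k = 2)
  C[1][0] = min over k of (A[1][0] + B[0][0] = 5 + -4 = 1, A[1][1] + B[1][0] = 8 + -4 = 4, A[1][2] + B[2][0] = -5 + -5 = -10) = -10 (attained at k = 2)
  C[1][1] = min over k of (A[1][0] + B[0][1] = 5 + -2 = 3, A[1][1] + B[1][1] = 8 + 6 = 14, A[1][2] + B[2][1] = -5 + -2 = -7) = -7 (attained at k = 2)
  C[1][2] = min over k of (A[1][0] + B[0][2] = 5 + 3 = 8, A[1][1] + B[1][2] = 8 + 1 = 9, A[1][2] + B[2][2] = -5 + 3 = -2) = -2 (attained at k = 2)
  C[2][0] = min over k of (A[2][0] + B[0][0] = 0 + -4 = -4, A[2][1] + B[1][0] = 0 + -4 = -4, A[2][2] + B[2][0] = 9 + -5 = 4) = -4 (attained at k = 0)
  C[2][1] = min over k of (A[2][0] + B[0][1] = 0 + -2 = -2, A[2][1] + B[1][1] = 0 + 6 = 6, A[2][2] + B[2][1] = 9 + -2 = 7) = -2 (attained at k = 0)
  C[2][2] = min over k of (A[2][0] + B[0][2] = 0 + 3 = 3, A[2][1] + B[1][2] = 0 + 1 = 1, A[2][2] + B[2][2] = 9 + 3 = 12) = 1 (attained at k = 1)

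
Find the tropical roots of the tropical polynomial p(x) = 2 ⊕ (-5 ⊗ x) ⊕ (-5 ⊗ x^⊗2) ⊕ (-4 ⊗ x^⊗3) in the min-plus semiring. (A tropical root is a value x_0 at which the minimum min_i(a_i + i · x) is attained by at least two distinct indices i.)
Roots: {-1, 0, 7}

Each tropical root is a break point of the lower envelope of the lines y = a_i + i · x (there are 4 lines, with slopes 0, 1, ..., 3). Only the lines that attain the minimum somewhere contribute to roots; other lines are dominated. Here the surviving (envelope) indices are i = 3, i = 2, i = 1, i = 0.
Intersections between consecutive envelope lines give the roots: for adjacent envelope indices i < j the intersection is x = (a_i − a_j) / (j − i). Reading off the sorted break points: {-1, 0, 7}.
Verification: at each break x_0, at least two indices attain the minimum of min_i(a_i + i · x_0).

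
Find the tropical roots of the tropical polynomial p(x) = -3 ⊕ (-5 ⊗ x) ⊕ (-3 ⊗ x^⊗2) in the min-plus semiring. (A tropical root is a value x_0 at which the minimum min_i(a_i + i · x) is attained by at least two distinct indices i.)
Roots: {-2, 2}

Each tropical root is a break point of the lower envelope of the lines y = a_i + i · x (there are 3 lines, with slopes 0, 1, ..., 2). Only the lines that attain the minimum somewhere contribute to roots; other lines are dominated. Here the surviving (envelope) indices are i = 2, i = 1, i = 0.
Intersections between consecutive envelope lines give the roots: for adjacent envelope indices i < j the intersection is x = (a_i − a_j) / (j − i). Reading off the sorted break points: {-2, 2}.
Verification: at each break x_0, at least two indices attain the minimum of min_i(a_i + i · x_0).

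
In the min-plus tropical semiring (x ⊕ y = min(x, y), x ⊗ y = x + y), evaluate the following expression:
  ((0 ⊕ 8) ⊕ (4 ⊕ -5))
((0 ⊕ 8) ⊕ (4 ⊕ -5)) = -5

Expand innermost to outermost. Recall ⊕ takes the minimum of its arguments and ⊗ takes their sum. Working out the expression ((0 ⊕ 8) ⊕ (4 ⊕ -5)) gives -5.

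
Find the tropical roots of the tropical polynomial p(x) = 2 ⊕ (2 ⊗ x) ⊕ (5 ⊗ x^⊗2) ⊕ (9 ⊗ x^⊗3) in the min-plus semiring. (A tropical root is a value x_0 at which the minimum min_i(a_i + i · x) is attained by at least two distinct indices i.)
Roots: {-4, -3, 0}

Each tropical root is a break point of the lower envelope of the lines y = a_i + i · x (there are 4 lines, with slopes 0, 1, ..., 3). Only the lines that attain the minimum somewhere contribute to roots; other lines are dominated. Here the surviving (envelope) indices are i = 3, i = 2, i = 1, i = 0.
Intersections between consecutive envelope lines give the roots: for adjacent envelope indices i < j the intersection is x = (a_i − a_j) / (j − i). Reading off the sorted break points: {-4, -3, 0}.
Verification: at each break x_0, at least two indices attain the minimum of min_i(a_i + i · x_0).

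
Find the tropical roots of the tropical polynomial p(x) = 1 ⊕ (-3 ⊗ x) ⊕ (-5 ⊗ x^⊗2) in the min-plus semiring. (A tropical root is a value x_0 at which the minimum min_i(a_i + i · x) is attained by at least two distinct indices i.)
Roots: {2, 4}

Each tropical root is a break point of the lower envelope of the lines y = a_i + i · x (there are 3 lines, with slopes 0, 1, ..., 2). Only the lines that attain the minimum somewhere contribute to roots; other lines are dominated. Here the surviving (envelope) indices are i = 2, i = 1, i = 0.
Intersections between consecutive envelope lines give the roots: for adjacent envelope indices i < j the intersection is x = (a_i − a_j) / (j − i). Reading off the sorted break points: {2, 4}.
Verification: at each break x_0, at least two indices attain the minimum of min_i(a_i + i · x_0).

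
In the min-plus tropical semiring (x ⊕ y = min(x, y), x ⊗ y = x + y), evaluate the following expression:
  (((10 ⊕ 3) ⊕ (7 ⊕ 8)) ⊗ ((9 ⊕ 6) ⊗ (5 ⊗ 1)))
(((10 ⊕ 3) ⊕ (7 ⊕ 8)) ⊗ ((9 ⊕ 6) ⊗ (5 ⊗ 1))) = 15

Expand innermost to outermost. Recall ⊕ takes the minimum of its arguments and ⊗ takes their sum. Working out the expression (((10 ⊕ 3) ⊕ (7 ⊕ 8)) ⊗ ((9 ⊕ 6) ⊗ (5 ⊗ 1))) gives 15.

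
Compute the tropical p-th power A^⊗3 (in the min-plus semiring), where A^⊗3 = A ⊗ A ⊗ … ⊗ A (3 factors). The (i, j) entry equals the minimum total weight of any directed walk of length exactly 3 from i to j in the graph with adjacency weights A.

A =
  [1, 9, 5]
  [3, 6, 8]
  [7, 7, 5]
A^⊗3 =
  [3, 11, 7]
  [5, 13, 9]
  [9, 17, 13]

Each entry (A^⊗3)_ij equals the minimum over all length-3 walks i = v_0 → v_1 → … → v_3 = j of Σ_t A[v_t][v_{t+1}]. For example, for (i, j) = (0, 2) we minimise over 9 possible intermediate vertex sequences; the minimum is 7, attained along the walk 0 → 0 → 0 → 2.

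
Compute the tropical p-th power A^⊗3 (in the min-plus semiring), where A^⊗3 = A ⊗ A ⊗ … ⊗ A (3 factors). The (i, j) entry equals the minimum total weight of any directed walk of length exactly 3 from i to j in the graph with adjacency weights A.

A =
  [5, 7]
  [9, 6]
A^⊗3 =
  [15, 17]
  [19, 18]

Each entry (A^⊗3)_ij equals the minimum over all length-3 walks i = v_0 → v_1 → … → v_3 = j of Σ_t A[v_t][v_{t+1}]. For example, for (i, j) = (0, 1) we minimise over 4 possible intermediate vertex sequences; the minimum is 17, attained along the walk 0 → 0 → 0 → 1.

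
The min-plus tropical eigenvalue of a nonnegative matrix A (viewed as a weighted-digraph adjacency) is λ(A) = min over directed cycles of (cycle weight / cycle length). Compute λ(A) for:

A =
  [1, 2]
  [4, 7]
λ(A) = 1

Enumerate directed cycles and compute their means (weight / length). Sample:
  cycle 0 → 0: weight = 1, length = 1, mean = 1/1 ≈ 1.000
  cycle 1 → 1: weight = 7, length = 1, mean = 7/1 ≈ 7.000
  cycle 0 → 1 → 0: weight = 6, length = 2, mean = 6/2 ≈ 3.000
  cycle 1 → 0 → 1: weight = 6, length = 2, mean = 6/2 ≈ 3.000
Minimum mean = 1.000, attained e.g. along the cycle 0 → 0 with weight 1 and length 1. So λ(A) = 1/1 = 1.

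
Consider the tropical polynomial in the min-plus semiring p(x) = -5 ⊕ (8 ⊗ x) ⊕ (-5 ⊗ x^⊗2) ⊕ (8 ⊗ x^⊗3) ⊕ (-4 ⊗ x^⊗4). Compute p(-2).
p(-2) = -12

A tropical monomial a ⊗ x^⊗i evaluates to a + i · x. Evaluating each term at x = -2:
  Term 0 contributes -5 + 0 · -2 = -5
  Term 1 contributes 8 + 1 · -2 = 6
  Term 2 contributes -5 + 2 · -2 = -9
  Term 3 contributes 8 + 3 · -2 = 2
  Term 4 contributes -4 + 4 · -2 = -12
p(-2) = ⊕ of these = min[-5, 6, -9, 2, -12] = -12.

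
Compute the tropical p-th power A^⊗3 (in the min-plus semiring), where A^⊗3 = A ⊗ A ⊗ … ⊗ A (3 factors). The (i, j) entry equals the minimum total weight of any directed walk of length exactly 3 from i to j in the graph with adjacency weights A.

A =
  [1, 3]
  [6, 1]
A^⊗3 =
  [3, 5]
  [8, 3]

Each entry (A^⊗3)_ij equals the minimum over all length-3 walks i = v_0 → v_1 → … → v_3 = j of Σ_t A[v_t][v_{t+1}]. For example, for (i, j) = (0, 1) we minimise over 4 possible intermediate vertex sequences; the minimum is 5, attained along the walk 0 → 0 → 0 → 1.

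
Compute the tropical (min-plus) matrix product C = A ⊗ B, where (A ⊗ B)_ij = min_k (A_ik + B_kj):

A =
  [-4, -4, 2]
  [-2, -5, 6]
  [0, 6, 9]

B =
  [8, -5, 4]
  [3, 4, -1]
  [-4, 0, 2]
A ⊗ B =
  [-2, -9, -5]
  [-2, -7, -6]
  [5, -5, 4]

Apply the min-plus product entry-by-entry:
  C[0][0] = min over k of (A[0][0] + B[0][0] = -4 + 8 = 4, A[0][1] + B[1][0] = -4 + 3 = -1, A[0][2] + B[2][0] = 2 + -4 = -2) = -2 (attained at k = 2)
  C[0][1] = min over k of (A[0][0] + B[0][1] = -4 + -5 = -9, A[0][1] + B[1][1] = -4 + 4 = 0, A[0][2] + B[2][1] = 2 + 0 = 2) = -9 (attained at k = 0)
  C[0][2] = min over k of (A[0][0] + B[0][2] = -4 + 4 = 0, A[0][1] + B[1][2] = -4 + -1 = -5, A[0][2] + B[2][2] = 2 + 2 = 4) = -5 (attained at k = 1)
  C[1][0] = min over k of (A[1][0] + B[0][0] = -2 + 8 = 6, A[1][1] + B[1][0] = -5 + 3 = -2, A[1][2] + B[2][0] = 6 + -4 = 2) = -2 (attained at k = 1)
  C[1][1] = min over k of (A[1][0] + B[0][1] = -2 + -5 = -7, A[1][1] + B[1][1] = -5 + 4 = -1, A[1][2] + B[2][1] = 6 + 0 = 6) = -7 (attained at k = 0)
  C[1][2] = min over k of (A[1][0] + B[0][2] = -2 + 4 = 2, A[1][1] + B[1][2] = -5 + -1 = -6, A[1][2] + B[2][2] = 6 + 2 = 8) = -6 (attained at k = 1)
  C[2][0] = min over k of (A[2][0] + B[0][0] = 0 + 8 = 8, A[2][1] + B[1][0] = 6 + 3 = 9, A[2][2] + B[2][0] = 9 + -4 = 5) = 5 (attained at k = 2)
  C[2][1] = min over k of (A[2][0] + B[0][1] = 0 + -5 = -5, A[2][1] + B[1][1] = 6 + 4 = 10, A[2][2] + B[2][1] = 9 + 0 = 9) = -5 (attained at k = 0)
  C[2][2] = min over k of (A[2][0] + B[0][2] = 0 + 4 = 4, A[2][1] + B[1][2] = 6 + -1 = 5, A[2][2] + B[2][2] = 9 + 2 = 11) = 4 (attained at k = 0)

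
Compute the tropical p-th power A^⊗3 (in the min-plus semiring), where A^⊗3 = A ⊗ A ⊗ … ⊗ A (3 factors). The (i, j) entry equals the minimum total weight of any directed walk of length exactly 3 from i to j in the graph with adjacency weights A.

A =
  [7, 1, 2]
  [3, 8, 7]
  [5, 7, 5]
A^⊗3 =
  [11, 5, 6]
  [7, 11, 10]
  [9, 11, 12]

Each entry (A^⊗3)_ij equals the minimum over all length-3 walks i = v_0 → v_1 → … → v_3 = j of Σ_t A[v_t][v_{t+1}]. For example, for (i, j) = (0, 2) we minimise over 9 possible intermediate vertex sequences; the minimum is 6, attained along the walk 0 → 1 → 0 → 2.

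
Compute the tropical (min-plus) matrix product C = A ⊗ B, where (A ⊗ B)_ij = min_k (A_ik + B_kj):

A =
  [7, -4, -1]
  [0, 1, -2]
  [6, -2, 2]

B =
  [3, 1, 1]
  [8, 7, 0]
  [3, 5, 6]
A ⊗ B =
  [2, 3, -4]
  [1, 1, 1]
  [5, 5, -2]

Apply the min-plus product entry-by-entry:
  C[0][0] = min over k of (A[0][0] + B[0][0] = 7 + 3 = 10, A[0][1] + B[1][0] = -4 + 8 = 4, A[0][2] + B[2][0] = -1 + 3 = 2) = 2 (attained at k = 2)
  C[0][1] = min over k of (A[0][0] + B[0][1] = 7 + 1 = 8, A[0][1] + B[1][1] = -4 + 7 = 3, A[0][2] + B[2][1] = -1 + 5 = 4) = 3 (attained at k = 1)
  C[0][2] = min over k of (A[0][0] + B[0][2] = 7 + 1 = 8, A[0][1] + B[1][2] = -4 + 0 = -4, A[0][2] + B[2][2] = -1 + 6 = 5) = -4 (attained at k = 1)
  C[1][0] = min over k of (A[1][0] + B[0][0] = 0 + 3 = 3, A[1][1] + B[1][0] = 1 + 8 = 9, A[1][2] + B[2][0] = -2 + 3 = 1) = 1 (attained at k = 2)
  C[1][1] = min over k of (A[1][0] + B[0][1] = 0 + 1 = 1, A[1][1] + B[1][1] = 1 + 7 = 8, A[1][2] + B[2][1] = -2 + 5 = 3) = 1 (attained at k = 0)
  C[1][2] = min over k of (A[1][0] + B[0][2] = 0 + 1 = 1, A[1][1] + B[1][2] = 1 + 0 = 1, A[1][2] + B[2][2] = -2 + 6 = 4) = 1 (attained at k = 0)
  C[2][0] = min over k of (A[2][0] + B[0][0] = 6 + 3 = 9, A[2][1] + B[1][0] = -2 + 8 = 6, A[2][2] + B[2][0] = 2 + 3 = 5) = 5 (attained at k = 2)
  C[2][1] = min over k of (A[2][0] + B[0][1] = 6 + 1 = 7, A[2][1] + B[1][1] = -2 + 7 = 5, A[2][2] + B[2][1] = 2 + 5 = 7) = 5 (attained at k = 1)
  C[2][2] = min over k of (A[2][0] + B[0][2] = 6 + 1 = 7, A[2][1] + B[1][2] = -2 + 0 = -2, A[2][2] + B[2][2] = 2 + 6 = 8) = -2 (attained at k = 1)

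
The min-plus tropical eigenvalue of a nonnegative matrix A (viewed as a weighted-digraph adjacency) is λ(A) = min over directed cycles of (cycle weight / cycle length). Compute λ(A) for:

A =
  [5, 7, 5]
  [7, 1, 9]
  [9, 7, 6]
λ(A) = 1

Enumerate directed cycles and compute their means (weight / length). Sample:
  cycle 0 → 0: weight = 5, length = 1, mean = 5/1 ≈ 5.000
  cycle 1 → 1: weight = 1, length = 1, mean = 1/1 ≈ 1.000
  cycle 2 → 2: weight = 6, length = 1, mean = 6/1 ≈ 6.000
  cycle 0 → 1 → 0: weight = 14, length = 2, mean = 14/2 ≈ 7.000
  cycle 0 → 2 → 0: weight = 14, length = 2, mean = 14/2 ≈ 7.000
  cycle 1 → 0 → 1: weight = 14, length = 2, mean = 14/2 ≈ 7.000
Minimum mean = 1.000, attained e.g. along the cycle 1 → 1 with weight 1 and length 1. So λ(A) = 1/1 = 1.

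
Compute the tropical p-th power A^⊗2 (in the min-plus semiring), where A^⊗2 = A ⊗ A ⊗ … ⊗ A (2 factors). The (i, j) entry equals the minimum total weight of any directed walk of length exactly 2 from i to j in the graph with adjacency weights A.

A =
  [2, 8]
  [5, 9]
A^⊗2 =
  [4, 10]
  [7, 13]

Each entry (A^⊗2)_ij equals the minimum over all length-2 walks i = v_0 → v_1 → … → v_2 = j of Σ_t A[v_t][v_{t+1}]. For example, for (i, j) = (0, 1) we minimise over 2 possible intermediate vertex sequences; the minimum is 10, attained along the walk 0 → 0 → 1.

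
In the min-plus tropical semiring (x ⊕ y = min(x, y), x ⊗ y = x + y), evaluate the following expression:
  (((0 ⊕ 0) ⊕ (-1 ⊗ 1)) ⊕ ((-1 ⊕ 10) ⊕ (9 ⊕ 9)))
(((0 ⊕ 0) ⊕ (-1 ⊗ 1)) ⊕ ((-1 ⊕ 10) ⊕ (9 ⊕ 9))) = -1

Expand innermost to outermost. Recall ⊕ takes the minimum of its arguments and ⊗ takes their sum. Working out the expression (((0 ⊕ 0) ⊕ (-1 ⊗ 1)) ⊕ ((-1 ⊕ 10) ⊕ (9 ⊕ 9))) gives -1.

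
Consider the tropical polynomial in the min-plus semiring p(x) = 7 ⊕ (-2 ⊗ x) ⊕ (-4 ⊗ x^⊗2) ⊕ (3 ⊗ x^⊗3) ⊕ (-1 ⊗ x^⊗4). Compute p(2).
p(2) = 0

A tropical monomial a ⊗ x^⊗i evaluates to a + i · x. Evaluating each term at x = 2:
  Term 0 contributes 7 + 0 · 2 = 7
  Term 1 contributes -2 + 1 · 2 = 0
  Term 2 contributes -4 + 2 · 2 = 0
  Term 3 contributes 3 + 3 · 2 = 9
  Term 4 contributes -1 + 4 · 2 = 7
p(2) = ⊕ of these = min[7, 0, 0, 9, 7] = 0.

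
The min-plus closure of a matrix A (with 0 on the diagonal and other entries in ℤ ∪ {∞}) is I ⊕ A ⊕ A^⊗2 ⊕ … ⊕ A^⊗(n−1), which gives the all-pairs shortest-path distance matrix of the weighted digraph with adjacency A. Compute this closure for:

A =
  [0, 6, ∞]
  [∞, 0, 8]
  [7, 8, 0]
Closure =
  [0, 6, 14]
  [15, 0, 8]
  [7, 8, 0]

This is the Floyd-Warshall all-pairs shortest-path computation. For each intermediate vertex k = 0, 1, …, 2, update dist[i][j] ← min(dist[i][j], dist[i][k] + dist[k][j]). The final matrix gives, for each (i, j), the minimum total weight of any directed path from i to j (possibly empty when i = j).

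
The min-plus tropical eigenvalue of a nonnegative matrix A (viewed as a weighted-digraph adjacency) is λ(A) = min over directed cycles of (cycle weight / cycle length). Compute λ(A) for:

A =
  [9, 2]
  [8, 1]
λ(A) = 1

Enumerate directed cycles and compute their means (weight / length). Sample:
  cycle 0 → 0: weight = 9, length = 1, mean = 9/1 ≈ 9.000
  cycle 1 → 1: weight = 1, length = 1, mean = 1/1 ≈ 1.000
  cycle 0 → 1 → 0: weight = 10, length = 2, mean = 10/2 ≈ 5.000
  cycle 1 → 0 → 1: weight = 10, length = 2, mean = 10/2 ≈ 5.000
Minimum mean = 1.000, attained e.g. along the cycle 1 → 1 with weight 1 and length 1. So λ(A) = 1/1 = 1.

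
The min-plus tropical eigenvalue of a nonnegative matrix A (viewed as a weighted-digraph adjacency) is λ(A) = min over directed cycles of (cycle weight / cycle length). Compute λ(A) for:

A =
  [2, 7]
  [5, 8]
λ(A) = 2

Enumerate directed cycles and compute their means (weight / length). Sample:
  cycle 0 → 0: weight = 2, length = 1, mean = 2/1 ≈ 2.000
  cycle 1 → 1: weight = 8, length = 1, mean = 8/1 ≈ 8.000
  cycle 0 → 1 → 0: weight = 12, length = 2, mean = 12/2 ≈ 6.000
  cycle 1 → 0 → 1: weight = 12, length = 2, mean = 12/2 ≈ 6.000
Minimum mean = 2.000, attained e.g. along the cycle 0 → 0 with weight 2 and length 1. So λ(A) = 2/1 = 2.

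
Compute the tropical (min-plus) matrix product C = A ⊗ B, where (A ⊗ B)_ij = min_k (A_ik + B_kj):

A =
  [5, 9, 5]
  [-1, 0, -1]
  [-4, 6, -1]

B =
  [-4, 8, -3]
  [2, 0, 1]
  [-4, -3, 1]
A ⊗ B =
  [1, 2, 2]
  [-5, -4, -4]
  [-8, -4, -7]

Apply the min-plus product entry-by-entry:
  C[0][0] = min over k of (A[0][0] + B[0][0] = 5 + -4 = 1, A[0][1] + B[1][0] = 9 + 2 = 11, A[0][2] + B[2][0] = 5 + -4 = 1) = 1 (attained at k = 0)
  C[0][1] = min over k of (A[0][0] + B[0][1] = 5 + 8 = 13, A[0][1] + B[1][1] = 9 + 0 = 9, A[0][2] + B[2][1] = 5 + -3 = 2) = 2 (attained at k = 2)
  C[0][2] = min over k of (A[0][0] + B[0][2] = 5 + -3 = 2, A[0][1] + B[1][2] = 9 + 1 = 10, A[0][2] + B[2][2] = 5 + 1 = 6) = 2 (attained at k = 0)
  C[1][0] = min over k of (A[1][0] + B[0][0] = -1 + -4 = -5, A[1][1] + B[1][0] = 0 + 2 = 2, A[1][2] + B[2][0] = -1 + -4 = -5) = -5 (attained at k = 0)
  C[1][1] = min over k of (A[1][0] + B[0][1] = -1 + 8 = 7, A[1][1] + B[1][1] = 0 + 0 = 0, A[1][2] + B[2][1] = -1 + -3 = -4) = -4 (attained at k = 2)
  C[1][2] = min over k of (A[1][0] + B[0][2] = -1 + -3 = -4, A[1][1] + B[1][2] = 0 + 1 = 1, A[1][2] + B[2][2] = -1 + 1 = 0) = -4 (attained at k = 0)
  C[2][0] = min over k of (A[2][0] + B[0][0] = -4 + -4 = -8, A[2][1] + B[1][0] = 6 + 2 = 8, A[2][2] + B[2][0] = -1 + -4 = -5) = -8 (attained at k = 0)
  C[2][1] = min over k of (A[2][0] + B[0][1] = -4 + 8 = 4, A[2][1] + B[1][1] = 6 + 0 = 6, A[2][2] + B[2][1] = -1 + -3 = -4) = -4 (attained at k = 2)
  C[2][2] = min over k of (A[2][0] + B[0][2] = -4 + -3 = -7, A[2][1] + B[1][2] = 6 + 1 = 7, A[2][2] + B[2][2] = -1 + 1 = 0) = -7 (attained at k = 0)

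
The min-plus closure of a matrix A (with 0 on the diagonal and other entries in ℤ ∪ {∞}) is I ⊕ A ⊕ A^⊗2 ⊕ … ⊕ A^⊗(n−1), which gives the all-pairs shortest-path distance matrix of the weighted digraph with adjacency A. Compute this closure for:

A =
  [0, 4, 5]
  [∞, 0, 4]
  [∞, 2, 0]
Closure =
  [0, 4, 5]
  [∞, 0, 4]
  [∞, 2, 0]

This is the Floyd-Warshall all-pairs shortest-path computation. For each intermediate vertex k = 0, 1, …, 2, update dist[i][j] ← min(dist[i][j], dist[i][k] + dist[k][j]). The final matrix gives, for each (i, j), the minimum total weight of any directed path from i to j (possibly empty when i = j).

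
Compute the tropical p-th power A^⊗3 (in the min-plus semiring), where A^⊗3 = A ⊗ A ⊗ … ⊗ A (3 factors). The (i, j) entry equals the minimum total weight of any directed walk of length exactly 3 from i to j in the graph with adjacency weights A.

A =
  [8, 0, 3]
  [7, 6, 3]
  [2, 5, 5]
A^⊗3 =
  [5, 5, 8]
  [10, 5, 8]
  [7, 7, 5]

Each entry (A^⊗3)_ij equals the minimum over all length-3 walks i = v_0 → v_1 → … → v_3 = j of Σ_t A[v_t][v_{t+1}]. For example, for (i, j) = (0, 2) we minimise over 9 possible intermediate vertex sequences; the minimum is 8, attained along the walk 0 → 1 → 2 → 2.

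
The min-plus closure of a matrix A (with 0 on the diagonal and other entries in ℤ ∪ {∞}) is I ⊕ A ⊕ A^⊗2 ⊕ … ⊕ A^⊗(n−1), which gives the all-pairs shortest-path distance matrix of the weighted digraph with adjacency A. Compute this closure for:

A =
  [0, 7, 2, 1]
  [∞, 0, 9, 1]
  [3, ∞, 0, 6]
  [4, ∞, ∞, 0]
Closure =
  [0, 7, 2, 1]
  [5, 0, 7, 1]
  [3, 10, 0, 4]
  [4, 11, 6, 0]

This is the Floyd-Warshall all-pairs shortest-path computation. For each intermediate vertex k = 0, 1, …, 3, update dist[i][j] ← min(dist[i][j], dist[i][k] + dist[k][j]). The final matrix gives, for each (i, j), the minimum total weight of any directed path from i to j (possibly empty when i = j).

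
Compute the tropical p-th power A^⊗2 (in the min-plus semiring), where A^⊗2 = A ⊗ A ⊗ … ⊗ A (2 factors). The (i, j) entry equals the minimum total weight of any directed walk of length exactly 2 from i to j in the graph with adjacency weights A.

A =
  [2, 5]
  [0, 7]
A^⊗2 =
  [4, 7]
  [2, 5]

Each entry (A^⊗2)_ij equals the minimum over all length-2 walks i = v_0 → v_1 → … → v_2 = j of Σ_t A[v_t][v_{t+1}]. For example, for (i, j) = (0, 1) we minimise over 2 possible intermediate vertex sequences; the minimum is 7, attained along the walk 0 → 0 → 1.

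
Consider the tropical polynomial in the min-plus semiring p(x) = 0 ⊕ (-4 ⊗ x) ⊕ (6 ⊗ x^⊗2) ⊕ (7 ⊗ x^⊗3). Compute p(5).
p(5) = 0

A tropical monomial a ⊗ x^⊗i evaluates to a + i · x. Evaluating each term at x = 5:
  Term 0 contributes 0 + 0 · 5 = 0
  Term 1 contributes -4 + 1 · 5 = 1
  Term 2 contributes 6 + 2 · 5 = 16
  Term 3 contributes 7 + 3 · 5 = 22
p(5) = ⊕ of these = min[0, 1, 16, 22] = 0.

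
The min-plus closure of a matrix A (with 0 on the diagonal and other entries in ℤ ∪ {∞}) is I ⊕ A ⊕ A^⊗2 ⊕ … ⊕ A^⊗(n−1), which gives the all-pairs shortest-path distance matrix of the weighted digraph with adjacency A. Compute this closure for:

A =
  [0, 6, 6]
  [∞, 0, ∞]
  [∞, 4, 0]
Closure =
  [0, 6, 6]
  [∞, 0, ∞]
  [∞, 4, 0]

This is the Floyd-Warshall all-pairs shortest-path computation. For each intermediate vertex k = 0, 1, …, 2, update dist[i][j] ← min(dist[i][j], dist[i][k] + dist[k][j]). The final matrix gives, for each (i, j), the minimum total weight of any directed path from i to j (possibly empty when i = j).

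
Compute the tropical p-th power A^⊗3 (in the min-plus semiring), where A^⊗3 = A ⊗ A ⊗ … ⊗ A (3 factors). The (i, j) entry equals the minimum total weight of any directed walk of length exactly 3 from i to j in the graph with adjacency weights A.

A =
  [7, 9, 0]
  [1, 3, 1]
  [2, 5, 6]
A^⊗3 =
  [6, 8, 2]
  [3, 6, 3]
  [4, 7, 6]

Each entry (A^⊗3)_ij equals the minimum over all length-3 walks i = v_0 → v_1 → … → v_3 = j of Σ_t A[v_t][v_{t+1}]. For example, for (i, j) = (0, 2) we minimise over 9 possible intermediate vertex sequences; the minimum is 2, attained along the walk 0 → 2 → 0 → 2.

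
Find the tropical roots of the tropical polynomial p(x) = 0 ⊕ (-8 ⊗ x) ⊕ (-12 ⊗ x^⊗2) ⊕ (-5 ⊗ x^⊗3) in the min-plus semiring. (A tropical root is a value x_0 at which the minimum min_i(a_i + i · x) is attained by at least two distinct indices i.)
Roots: {-7, 4, 8}

Each tropical root is a break point of the lower envelope of the lines y = a_i + i · x (there are 4 lines, with slopes 0, 1, ..., 3). Only the lines that attain the minimum somewhere contribute to roots; other lines are dominated. Here the surviving (envelope) indices are i = 3, i = 2, i = 1, i = 0.
Intersections between consecutive envelope lines give the roots: for adjacent envelope indices i < j the intersection is x = (a_i − a_j) / (j − i). Reading off the sorted break points: {-7, 4, 8}.
Verification: at each break x_0, at least two indices attain the minimum of min_i(a_i + i · x_0).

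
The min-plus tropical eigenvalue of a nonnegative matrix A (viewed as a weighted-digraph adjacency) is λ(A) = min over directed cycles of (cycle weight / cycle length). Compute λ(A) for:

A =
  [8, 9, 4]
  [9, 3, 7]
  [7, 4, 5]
λ(A) = 3

Enumerate directed cycles and compute their means (weight / length). Sample:
  cycle 0 → 0: weight = 8, length = 1, mean = 8/1 ≈ 8.000
  cycle 1 → 1: weight = 3, length = 1, mean = 3/1 ≈ 3.000
  cycle 2 → 2: weight = 5, length = 1, mean = 5/1 ≈ 5.000
  cycle 0 → 1 → 0: weight = 18, length = 2, mean = 18/2 ≈ 9.000
  cycle 0 → 2 → 0: weight = 11, length = 2, mean = 11/2 ≈ 5.500
  cycle 1 → 0 → 1: weight = 18, length = 2, mean = 18/2 ≈ 9.000
Minimum mean = 3.000, attained e.g. along the cycle 1 → 1 with weight 3 and length 1. So λ(A) = 3/1 = 3.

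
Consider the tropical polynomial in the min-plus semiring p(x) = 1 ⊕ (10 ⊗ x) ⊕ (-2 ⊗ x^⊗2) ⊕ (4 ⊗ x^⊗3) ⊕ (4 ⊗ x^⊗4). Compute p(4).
p(4) = 1

A tropical monomial a ⊗ x^⊗i evaluates to a + i · x. Evaluating each term at x = 4:
  Term 0 contributes 1 + 0 · 4 = 1
  Term 1 contributes 10 + 1 · 4 = 14
  Term 2 contributes -2 + 2 · 4 = 6
  Term 3 contributes 4 + 3 · 4 = 16
  Term 4 contributes 4 + 4 · 4 = 20
p(4) = ⊕ of these = min[1, 14, 6, 16, 20] = 1.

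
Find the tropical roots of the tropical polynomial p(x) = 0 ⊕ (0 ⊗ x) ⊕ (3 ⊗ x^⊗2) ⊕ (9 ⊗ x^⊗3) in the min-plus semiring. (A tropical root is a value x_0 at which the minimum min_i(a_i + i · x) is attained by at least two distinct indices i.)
Roots: {-6, -3, 0}

Each tropical root is a break point of the lower envelope of the lines y = a_i + i · x (there are 4 lines, with slopes 0, 1, ..., 3). Only the lines that attain the minimum somewhere contribute to roots; other lines are dominated. Here the surviving (envelope) indices are i = 3, i = 2, i = 1, i = 0.
Intersections between consecutive envelope lines give the roots: for adjacent envelope indices i < j the intersection is x = (a_i − a_j) / (j − i). Reading off the sorted break points: {-6, -3, 0}.
Verification: at each break x_0, at least two indices attain the minimum of min_i(a_i + i · x_0).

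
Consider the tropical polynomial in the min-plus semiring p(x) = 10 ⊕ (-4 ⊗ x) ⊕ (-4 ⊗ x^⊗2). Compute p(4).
p(4) = 0

A tropical monomial a ⊗ x^⊗i evaluates to a + i · x. Evaluating each term at x = 4:
  Term 0 contributes 10 + 0 · 4 = 10
  Term 1 contributes -4 + 1 · 4 = 0
  Term 2 contributes -4 + 2 · 4 = 4
p(4) = ⊕ of these = min[10, 0, 4] = 0.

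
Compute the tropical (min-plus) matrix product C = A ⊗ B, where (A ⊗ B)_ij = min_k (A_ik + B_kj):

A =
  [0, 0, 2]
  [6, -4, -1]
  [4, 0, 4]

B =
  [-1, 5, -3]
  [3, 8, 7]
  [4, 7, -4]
A ⊗ B =
  [-1, 5, -3]
  [-1, 4, -5]
  [3, 8, 0]

Apply the min-plus product entry-by-entry:
  C[0][0] = min over k of (A[0][0] + B[0][0] = 0 + -1 = -1, A[0][1] + B[1][0] = 0 + 3 = 3, A[0][2] + B[2][0] = 2 + 4 = 6) = -1 (attained at k = 0)
  C[0][1] = min over k of (A[0][0] + B[0][1] = 0 + 5 = 5, A[0][1] + B[1][1] = 0 + 8 = 8, A[0][2] + B[2][1] = 2 + 7 = 9) = 5 (attained at k = 0)
  C[0][2] = min over k of (A[0][0] + B[0][2] = 0 + -3 = -3, A[0][1] + B[1][2] = 0 + 7 = 7, A[0][2] + B[2][2] = 2 + -4 = -2) = -3 (attained at k = 0)
  C[1][0] = min over k of (A[1][0] + B[0][0] = 6 + -1 = 5, A[1][1] + B[1][0] = -4 + 3 = -1, A[1][2] + B[2][0] = -1 + 4 = 3) = -1 (attained at k = 1)
  C[1][1] = min over k of (A[1][0] + B[0][1] = 6 + 5 = 11, A[1][1] + B[1][1] = -4 + 8 = 4, A[1][2] + B[2][1] = -1 + 7 = 6) = 4 (attained at k = 1)
  C[1][2] = min over k of (A[1][0] + B[0][2] = 6 + -3 = 3, A[1][1] + B[1][2] = -4 + 7 = 3, A[1][2] + B[2][2] = -1 + -4 = -5) = -5 (attained at k = 2)
  C[2][0] = min over k of (A[2][0] + B[0][0] = 4 + -1 = 3, A[2][1] + B[1][0] = 0 + 3 = 3, A[2][2] + B[2][0] = 4 + 4 = 8) = 3 (attained at k = 0)
  C[2][1] = min over k of (A[2][0] + B[0][1] = 4 + 5 = 9, A[2][1] + B[1][1] = 0 + 8 = 8, A[2][2] + B[2][1] = 4 + 7 = 11) = 8 (attained at k = 1)
  C[2][2] = min over k of (A[2][0] + B[0][2] = 4 + -3 = 1, A[2][1] + B[1][2] = 0 + 7 = 7, A[2][2] + B[2][2] = 4 + -4 = 0) = 0 (attained at k = 2)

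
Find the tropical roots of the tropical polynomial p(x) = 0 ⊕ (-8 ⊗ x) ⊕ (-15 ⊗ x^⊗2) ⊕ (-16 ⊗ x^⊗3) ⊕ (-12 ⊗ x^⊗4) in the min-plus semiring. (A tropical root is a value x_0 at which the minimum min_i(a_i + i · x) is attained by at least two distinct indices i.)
Roots: {-4, 1, 7, 8}

Each tropical root is a break point of the lower envelope of the lines y = a_i + i · x (there are 5 lines, with slopes 0, 1, ..., 4). Only the lines that attain the minimum somewhere contribute to roots; other lines are dominated. Here the surviving (envelope) indices are i = 4, i = 3, i = 2, i = 1, i = 0.
Intersections between consecutive envelope lines give the roots: for adjacent envelope indices i < j the intersection is x = (a_i − a_j) / (j − i). Reading off the sorted break points: {-4, 1, 7, 8}.
Verification: at each break x_0, at least two indices attain the minimum of min_i(a_i + i · x_0).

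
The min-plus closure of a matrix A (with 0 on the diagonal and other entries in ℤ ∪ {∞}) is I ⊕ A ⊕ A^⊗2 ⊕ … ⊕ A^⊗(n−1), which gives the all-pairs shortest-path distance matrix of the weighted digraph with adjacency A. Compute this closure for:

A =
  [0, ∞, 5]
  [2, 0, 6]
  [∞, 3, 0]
Closure =
  [0, 8, 5]
  [2, 0, 6]
  [5, 3, 0]

This is the Floyd-Warshall all-pairs shortest-path computation. For each intermediate vertex k = 0, 1, …, 2, update dist[i][j] ← min(dist[i][j], dist[i][k] + dist[k][j]). The final matrix gives, for each (i, j), the minimum total weight of any directed path from i to j (possibly empty when i = j).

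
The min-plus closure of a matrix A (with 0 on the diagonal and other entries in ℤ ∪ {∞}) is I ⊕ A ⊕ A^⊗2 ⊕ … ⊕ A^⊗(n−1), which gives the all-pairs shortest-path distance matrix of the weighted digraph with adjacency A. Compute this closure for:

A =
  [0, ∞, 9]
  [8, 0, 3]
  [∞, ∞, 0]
Closure =
  [0, ∞, 9]
  [8, 0, 3]
  [∞, ∞, 0]

This is the Floyd-Warshall all-pairs shortest-path computation. For each intermediate vertex k = 0, 1, …, 2, update dist[i][j] ← min(dist[i][j], dist[i][k] + dist[k][j]). The final matrix gives, for each (i, j), the minimum total weight of any directed path from i to j (possibly empty when i = j).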